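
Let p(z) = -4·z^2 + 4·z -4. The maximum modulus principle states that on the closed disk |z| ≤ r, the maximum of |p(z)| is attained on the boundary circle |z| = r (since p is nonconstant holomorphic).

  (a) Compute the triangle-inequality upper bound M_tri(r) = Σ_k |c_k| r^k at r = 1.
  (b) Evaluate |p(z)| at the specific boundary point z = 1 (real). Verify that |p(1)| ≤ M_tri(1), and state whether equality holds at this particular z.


Coefficients: c_0 = -4, c_1 = 4, c_2 = -4. Radius r = 1.
Part (a). Triangle bound: M_tri(r) = Σ_k |c_k| r^k
  = |-4|·1^0 + |4|·1^1 + |-4|·1^2
  = 4 + 4 + 4 = 12.
This bounds M(r) := max_{|z|=r} |p(z)| from above; equality holds iff all terms c_k z^k can be made to align in phase at a single z on |z|=r.
Part (b). At z = 1 (real, on the circle |z| = r):
  p(1) = (-4)·1^0 + (4)·1^1 + (-4)·1^2 = -4.
  |p(1)| = 4.
Check: |p(1)| = 4 ≤ 12 = M_tri(1). ✓ Equality does not hold at z = 1 (the coefficients have mixed signs, so the terms do not all align in phase there).

M_tri(1) = 12; |p(1)| = 4; equality at z=1: no.


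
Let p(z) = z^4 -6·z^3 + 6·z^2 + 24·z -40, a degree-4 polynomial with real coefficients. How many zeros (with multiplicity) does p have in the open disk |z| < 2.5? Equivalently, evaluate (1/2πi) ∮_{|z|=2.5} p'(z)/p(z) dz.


The zeros of p are: -2, 2, (3 + 1i), (3 - 1i).
Their magnitudes are: 2, 2, 3.162, 3.162.
Zeros with |z| < R = 2.5: -2, 2.
Count = 2.
By the argument principle, (1/2πi) ∮_{|z|=R} p'(z)/p(z) dz equals exactly this count.

Number of zeros inside |z| < 2.5: 2.


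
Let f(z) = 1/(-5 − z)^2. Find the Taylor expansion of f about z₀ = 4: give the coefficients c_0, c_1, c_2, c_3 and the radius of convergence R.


Let w = z − z₀, so z = z₀ + w.
Then -5 − z = -5 − (z₀ + w) = (-5 − z₀) − w = -9 − w.
f(z) = 1/(-9 − w)^2 = (1/(-9)^2) · (1 − w/(-9))^{−2}.
By the binomial series (1−u)^{−2} = Σ_{n≥0} C(n+1, 1) u^n for |u|<1, with u = w/(-9):
  c_n = C(n+1, 1) / (-9)^(n+2).
  c_0 = 1/(-9)^2 = 1/81.
  c_1 = 2/(-9)^3 = -2/729.
  c_2 = 3/(-9)^4 = 1/2187.
  c_3 = 4/(-9)^5 = -4/59049.
The series is valid for |w/d| < 1, i.e. |z − z₀| < |d|.
Radius of convergence: R = |-5 − z₀| = |-9| = 9 (distance from z₀ to the singularity z = -5).

c_0 = 1/81, c_1 = -2/729, c_2 = 1/2187, c_3 = -4/59049; R = 9.


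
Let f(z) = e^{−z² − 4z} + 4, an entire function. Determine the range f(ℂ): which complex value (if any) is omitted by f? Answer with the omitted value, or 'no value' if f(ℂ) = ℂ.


Little Picard bounds the complement of f(ℂ) to at most one point.
The exponent g(z) = −z² − 4z is a nonconstant polynomial, hence surjective onto ℂ. So e^{g(z)} takes every value in {e^w : w ∈ ℂ} = ℂ ∖ {0}. Adding 4 shifts the range to ℂ ∖ {4}. f omits exactly 4.

Omitted value: 4.


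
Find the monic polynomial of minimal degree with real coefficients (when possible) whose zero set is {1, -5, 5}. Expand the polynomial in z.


The polynomial is p(z) = ∏_{α ∈ S} (z − α), where S = {1, -5, 5}.
Expanding the product yields: p(z) = z^3 -z^2 -25·z + 25.
The resulting polynomial has degree 3 and real coefficients as required.

p(z) = z^3 -z^2 -25·z + 25.


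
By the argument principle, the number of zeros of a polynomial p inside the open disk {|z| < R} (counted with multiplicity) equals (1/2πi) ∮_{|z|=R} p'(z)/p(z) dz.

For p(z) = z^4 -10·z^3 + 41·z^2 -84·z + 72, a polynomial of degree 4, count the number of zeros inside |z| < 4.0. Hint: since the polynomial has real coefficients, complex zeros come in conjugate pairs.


The zeros of p are: (2 + 2i), (2 - 2i), 3, 3.
Their magnitudes are: 2.828, 2.828, 3, 3.
Zeros with |z| < R = 4.0: (2 + 2i), (2 - 2i), 3, 3.
Count = 4.
By the argument principle, (1/2πi) ∮_{|z|=R} p'(z)/p(z) dz equals exactly this count.

Number of zeros inside |z| < 4.0: 4.


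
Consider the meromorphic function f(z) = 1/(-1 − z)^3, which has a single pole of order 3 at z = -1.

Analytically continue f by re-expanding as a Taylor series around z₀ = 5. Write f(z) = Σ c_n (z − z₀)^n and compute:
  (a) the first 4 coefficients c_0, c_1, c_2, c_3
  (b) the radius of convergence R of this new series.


Let w = z − z₀, so z = z₀ + w.
Then -1 − z = -1 − (z₀ + w) = (-1 − z₀) − w = -6 − w.
f(z) = 1/(-6 − w)^3 = (1/(-6)^3) · (1 − w/(-6))^{−3}.
By the binomial series (1−u)^{−3} = Σ_{n≥0} C(n+2, 2) u^n for |u|<1, with u = w/(-6):
  c_n = C(n+2, 2) / (-6)^(n+3).
  c_0 = 1/(-6)^3 = -1/216.
  c_1 = 3/(-6)^4 = 1/432.
  c_2 = 6/(-6)^5 = -1/1296.
  c_3 = 10/(-6)^6 = 5/23328.
The series is valid for |w/d| < 1, i.e. |z − z₀| < |d|.
Radius of convergence: R = |-1 − z₀| = |-6| = 6 (distance from z₀ to the singularity z = -1).

c_0 = -1/216, c_1 = 1/432, c_2 = -1/1296, c_3 = 5/23328; R = 6.


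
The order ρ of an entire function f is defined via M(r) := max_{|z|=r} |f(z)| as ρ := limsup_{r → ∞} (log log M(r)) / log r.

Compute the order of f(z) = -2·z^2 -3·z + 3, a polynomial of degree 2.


|f(z)| ≤ Σ|c_k|·r^k = O(r^2) as r → ∞. Polynomial growth is O(e^{r^ε}) for every ε > 0 (since r^2/e^{r^ε} → 0), so ρ ≤ ε for all ε > 0, i.e. ρ = 0. Every nonconstant polynomial has order 0.
Therefore ρ = 0.

Order ρ = 0.


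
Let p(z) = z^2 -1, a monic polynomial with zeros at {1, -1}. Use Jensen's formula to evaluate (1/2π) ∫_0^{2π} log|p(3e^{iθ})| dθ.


Zeros: -1, 1; r = 3.
Inside |z| < r: -1, 1. Outside (|z| ≥ r): ∅.
p(0) = -1, so log|p(0)| = log(1) = 0.0000.
Apply Jensen: I(r) = log|p(0)| + Σ_k log(r/|z_k|), summed over zeros inside |z| < r.
  log(r/|z_k|) for z_k = 1: log(3/1) = 1.0986
  log(r/|z_k|) for z_k = -1: log(3/1) = 1.0986
Sum over inside zeros: 2.1972.
I(r) = log|p(0)| + (inside sum) = 0.0000 + 2.1972 = 2.1972.
Closed form (all zeros inside, monic): I(r) = n·log(r) = 2·log(3) = 2.1972. ✓

I(r) ≈ 2.1972.


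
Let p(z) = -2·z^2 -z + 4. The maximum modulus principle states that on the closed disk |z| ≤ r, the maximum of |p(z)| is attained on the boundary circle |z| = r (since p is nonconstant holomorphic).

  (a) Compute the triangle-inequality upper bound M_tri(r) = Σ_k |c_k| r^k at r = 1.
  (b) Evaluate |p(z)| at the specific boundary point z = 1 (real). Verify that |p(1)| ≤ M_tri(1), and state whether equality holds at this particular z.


Coefficients: c_0 = 4, c_1 = -1, c_2 = -2. Radius r = 1.
Part (a). Triangle bound: M_tri(r) = Σ_k |c_k| r^k
  = |4|·1^0 + |-1|·1^1 + |-2|·1^2
  = 4 + 1 + 2 = 7.
This bounds M(r) := max_{|z|=r} |p(z)| from above; equality holds iff all terms c_k z^k can be made to align in phase at a single z on |z|=r.
Part (b). At z = 1 (real, on the circle |z| = r):
  p(1) = (4)·1^0 + (-1)·1^1 + (-2)·1^2 = 1.
  |p(1)| = 1.
Check: |p(1)| = 1 ≤ 7 = M_tri(1). ✓ Equality does not hold at z = 1 (the coefficients have mixed signs, so the terms do not all align in phase there).

M_tri(1) = 7; |p(1)| = 1; equality at z=1: no.


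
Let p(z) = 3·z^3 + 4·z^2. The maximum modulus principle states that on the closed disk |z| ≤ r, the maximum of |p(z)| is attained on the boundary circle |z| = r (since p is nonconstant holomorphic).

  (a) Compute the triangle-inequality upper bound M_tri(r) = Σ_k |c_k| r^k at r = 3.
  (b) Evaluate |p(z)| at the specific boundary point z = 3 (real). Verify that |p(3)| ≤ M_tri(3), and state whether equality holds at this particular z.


Coefficients: c_0 = 0, c_1 = 0, c_2 = 4, c_3 = 3. Radius r = 3.
Part (a). Triangle bound: M_tri(r) = Σ_k |c_k| r^k
  = |0|·3^0 + |0|·3^1 + |4|·3^2 + |3|·3^3
  = 0 + 0 + 36 + 81 = 117.
This bounds M(r) := max_{|z|=r} |p(z)| from above; equality holds iff all terms c_k z^k can be made to align in phase at a single z on |z|=r.
Part (b). At z = 3 (real, on the circle |z| = r):
  p(3) = (0)·3^0 + (0)·3^1 + (4)·3^2 + (3)·3^3 = 117.
  |p(3)| = 117.
Since all nonzero coefficients share the same sign, |p(3)| = 117 = M_tri(3); the triangle bound is attained at z = 3, so in fact M(r) = 117.

M_tri(3) = 117; |p(3)| = 117; equality at z=3: yes.


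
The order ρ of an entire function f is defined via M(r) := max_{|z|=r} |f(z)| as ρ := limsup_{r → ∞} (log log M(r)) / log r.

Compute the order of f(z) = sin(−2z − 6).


sin(w) is a linear combination of e^{iw} and e^{−iw} (or e^w, e^{−w} in the hyperbolic case), so |sin(w)| ≤ e^{|w|}. With w = −2z − 6, |w| ≤ 2|z| + 6 = 2r + 6 on |z| = r, giving M(r) ≤ e^{2r + 6}, so ρ ≤ 1. On a suitable ray (z = it for sin/cos; z = t for sinh/cosh, t real → ∞), |sin(−2z − 6)| grows like e^{2|t|}/2, so ρ ≥ 1. Hence ρ = 1.
Therefore ρ = 1.

Order ρ = 1.


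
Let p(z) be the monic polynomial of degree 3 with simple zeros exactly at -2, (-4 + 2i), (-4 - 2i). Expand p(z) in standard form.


The polynomial is p(z) = ∏_{α ∈ S} (z − α), where S = {-2, (-4 + 2i), (-4 - 2i)}.
Expanding the product yields: p(z) = z^3 + 10·z^2 + 36·z + 40.
Note conjugate pairs combine to real quadratics: (z − (-4+2i))(z − (-4−2i)) = z² + 8z + 20.
The resulting polynomial has degree 3 and real coefficients as required.

p(z) = z^3 + 10·z^2 + 36·z + 40.


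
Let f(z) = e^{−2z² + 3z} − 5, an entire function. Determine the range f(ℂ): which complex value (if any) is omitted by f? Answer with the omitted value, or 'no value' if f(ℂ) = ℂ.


Little Picard bounds the complement of f(ℂ) to at most one point.
The exponent g(z) = −2z² + 3z is a nonconstant polynomial, hence surjective onto ℂ. So e^{g(z)} takes every value in {e^w : w ∈ ℂ} = ℂ ∖ {0}. Adding -5 shifts the range to ℂ ∖ {-5}. f omits exactly -5.

Omitted value: -5.


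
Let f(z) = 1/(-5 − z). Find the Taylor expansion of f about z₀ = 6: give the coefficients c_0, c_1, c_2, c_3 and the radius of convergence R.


Let w = z − z₀, so z = z₀ + w.
Then -5 − z = -5 − (z₀ + w) = (-5 − z₀) − w = -11 − w.
f(z) = 1/(-11 − w) = (1/(-11)) · 1/(1 − w/(-11)) = Σ_{n≥0} w^n / (-11)^(n+1).
So c_n = 1/(-11)^(n+1):
  c_0 = 1/(-11)^1 = -1/11.
  c_1 = 1/(-11)^2 = 1/121.
  c_2 = 1/(-11)^3 = -1/1331.
  c_3 = 1/(-11)^4 = 1/14641.
The series is valid for |w/d| < 1, i.e. |z − z₀| < |d|.
Radius of convergence: R = |-5 − z₀| = |-11| = 11 (distance from z₀ to the singularity z = -5).

c_0 = -1/11, c_1 = 1/121, c_2 = -1/1331, c_3 = 1/14641; R = 11.


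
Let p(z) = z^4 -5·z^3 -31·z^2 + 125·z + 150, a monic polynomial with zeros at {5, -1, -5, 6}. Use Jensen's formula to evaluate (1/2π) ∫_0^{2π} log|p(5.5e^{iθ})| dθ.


Zeros: -5, -1, 5, 6; r = 5.5.
Inside |z| < r: -5, -1, 5. Outside (|z| ≥ r): 6.
p(0) = 150, so log|p(0)| = log(150) = 5.0106.
Apply Jensen: I(r) = log|p(0)| + Σ_k log(r/|z_k|), summed over zeros inside |z| < r.
  log(r/|z_k|) for z_k = 5: log(5.5/5) = 0.0953
  log(r/|z_k|) for z_k = -1: log(5.5/1) = 1.7047
  log(r/|z_k|) for z_k = -5: log(5.5/5) = 0.0953
  Outside zeros (6) contribute nothing to the Jensen sum.
Sum over inside zeros: 1.8954.
I(r) = log|p(0)| + (inside sum) = 5.0106 + 1.8954 = 6.9060.
Note: since some zeros are outside |z| ≤ r, the simplified n·log(r) form does NOT apply — only the inside zeros contribute.

I(r) ≈ 6.9060.


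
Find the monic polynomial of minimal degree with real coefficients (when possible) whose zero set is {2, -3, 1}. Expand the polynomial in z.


The polynomial is p(z) = ∏_{α ∈ S} (z − α), where S = {2, -3, 1}.
Expanding the product yields: p(z) = z^3 -7·z + 6.
The resulting polynomial has degree 3 and real coefficients as required.

p(z) = z^3 -7·z + 6.


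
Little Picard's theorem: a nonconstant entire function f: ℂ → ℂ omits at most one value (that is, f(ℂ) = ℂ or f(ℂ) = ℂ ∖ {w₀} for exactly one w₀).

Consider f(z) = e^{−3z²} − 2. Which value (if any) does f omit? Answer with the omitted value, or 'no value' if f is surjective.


Little Picard bounds the complement of f(ℂ) to at most one point.
The exponent g(z) = −3z² is a nonconstant polynomial, hence surjective onto ℂ. So e^{g(z)} takes every value in {e^w : w ∈ ℂ} = ℂ ∖ {0}. Adding -2 shifts the range to ℂ ∖ {-2}. f omits exactly -2.

Omitted value: -2.


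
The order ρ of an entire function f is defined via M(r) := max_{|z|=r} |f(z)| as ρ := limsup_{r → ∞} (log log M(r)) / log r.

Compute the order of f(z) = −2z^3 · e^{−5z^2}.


M(r) = max_{|z|=r} |-2|·|z|^3·|e^{−5z^2}| = 2·r^3 · e^{5r^2} (the factors attain their maxima compatibly on |z|=r). Then log M(r) = log 2 + 3·log r + 5r^2, dominated by the last term, so log log M(r) ~ 2·log r. The polynomial factor -2z^3 contributes only a log r term and does not affect the order. ρ = 2.
Therefore ρ = 2.

Order ρ = 2.


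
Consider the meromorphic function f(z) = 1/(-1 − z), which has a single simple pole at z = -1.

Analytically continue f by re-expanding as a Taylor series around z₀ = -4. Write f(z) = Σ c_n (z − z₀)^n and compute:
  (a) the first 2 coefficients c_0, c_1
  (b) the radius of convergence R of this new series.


Let w = z − z₀, so z = z₀ + w.
Then -1 − z = -1 − (z₀ + w) = (-1 − z₀) − w = 3 − w.
f(z) = 1/(3 − w) = (1/(3)) · 1/(1 − w/(3)) = Σ_{n≥0} w^n / (3)^(n+1).
So c_n = 1/(3)^(n+1):
  c_0 = 1/(3)^1 = 1/3.
  c_1 = 1/(3)^2 = 1/9.
The series is valid for |w/d| < 1, i.e. |z − z₀| < |d|.
Radius of convergence: R = |-1 − z₀| = |3| = 3 (distance from z₀ to the singularity z = -1).

c_0 = 1/3, c_1 = 1/9; R = 3.


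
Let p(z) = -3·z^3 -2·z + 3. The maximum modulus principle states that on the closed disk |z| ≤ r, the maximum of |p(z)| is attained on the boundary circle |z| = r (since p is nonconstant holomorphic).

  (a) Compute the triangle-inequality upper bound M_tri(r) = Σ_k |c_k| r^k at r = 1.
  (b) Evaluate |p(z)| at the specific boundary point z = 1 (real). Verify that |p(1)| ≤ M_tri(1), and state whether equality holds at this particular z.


Coefficients: c_0 = 3, c_1 = -2, c_2 = 0, c_3 = -3. Radius r = 1.
Part (a). Triangle bound: M_tri(r) = Σ_k |c_k| r^k
  = |3|·1^0 + |-2|·1^1 + |0|·1^2 + |-3|·1^3
  = 3 + 2 + 0 + 3 = 8.
This bounds M(r) := max_{|z|=r} |p(z)| from above; equality holds iff all terms c_k z^k can be made to align in phase at a single z on |z|=r.
Part (b). At z = 1 (real, on the circle |z| = r):
  p(1) = (3)·1^0 + (-2)·1^1 + (0)·1^2 + (-3)·1^3 = -2.
  |p(1)| = 2.
Check: |p(1)| = 2 ≤ 8 = M_tri(1). ✓ Equality does not hold at z = 1 (the coefficients have mixed signs, so the terms do not all align in phase there).

M_tri(1) = 8; |p(1)| = 2; equality at z=1: no.


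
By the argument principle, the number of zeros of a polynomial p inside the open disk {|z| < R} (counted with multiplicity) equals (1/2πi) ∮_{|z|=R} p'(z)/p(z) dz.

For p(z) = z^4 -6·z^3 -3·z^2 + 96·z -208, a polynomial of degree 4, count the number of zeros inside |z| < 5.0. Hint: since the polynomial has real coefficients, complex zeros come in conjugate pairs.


The zeros of p are: 4, -4, (3 + 2i), (3 - 2i).
Their magnitudes are: 4, 4, 3.606, 3.606.
Zeros with |z| < R = 5.0: 4, -4, (3 + 2i), (3 - 2i).
Count = 4.
By the argument principle, (1/2πi) ∮_{|z|=R} p'(z)/p(z) dz equals exactly this count.

Number of zeros inside |z| < 5.0: 4.


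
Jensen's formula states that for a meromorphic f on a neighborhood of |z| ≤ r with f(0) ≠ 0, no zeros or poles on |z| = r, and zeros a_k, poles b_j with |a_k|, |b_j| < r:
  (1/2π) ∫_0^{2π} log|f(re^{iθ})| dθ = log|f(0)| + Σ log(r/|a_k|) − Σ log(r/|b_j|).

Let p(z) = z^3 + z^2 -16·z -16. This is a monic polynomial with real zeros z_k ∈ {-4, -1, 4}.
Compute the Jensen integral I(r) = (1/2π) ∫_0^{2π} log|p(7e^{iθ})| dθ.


Zeros: -4, -1, 4; r = 7.
Inside |z| < r: -4, -1, 4. Outside (|z| ≥ r): ∅.
p(0) = -16, so log|p(0)| = log(16) = 2.7726.
Apply Jensen: I(r) = log|p(0)| + Σ_k log(r/|z_k|), summed over zeros inside |z| < r.
  log(r/|z_k|) for z_k = -4: log(7/4) = 0.5596
  log(r/|z_k|) for z_k = -1: log(7/1) = 1.9459
  log(r/|z_k|) for z_k = 4: log(7/4) = 0.5596
Sum over inside zeros: 3.0651.
I(r) = log|p(0)| + (inside sum) = 2.7726 + 3.0651 = 5.8377.
Closed form (all zeros inside, monic): I(r) = n·log(r) = 3·log(7) = 5.8377. ✓

I(r) ≈ 5.8377.


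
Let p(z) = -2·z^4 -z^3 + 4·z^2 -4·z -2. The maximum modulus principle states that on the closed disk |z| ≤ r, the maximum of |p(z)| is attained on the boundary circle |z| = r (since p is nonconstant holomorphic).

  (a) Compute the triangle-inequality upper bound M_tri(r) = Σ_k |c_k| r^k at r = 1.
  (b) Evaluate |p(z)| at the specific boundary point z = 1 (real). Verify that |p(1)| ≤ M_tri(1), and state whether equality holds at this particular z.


Coefficients: c_0 = -2, c_1 = -4, c_2 = 4, c_3 = -1, c_4 = -2. Radius r = 1.
Part (a). Triangle bound: M_tri(r) = Σ_k |c_k| r^k
  = |-2|·1^0 + |-4|·1^1 + |4|·1^2 + |-1|·1^3 + |-2|·1^4
  = 2 + 4 + 4 + 1 + 2 = 13.
This bounds M(r) := max_{|z|=r} |p(z)| from above; equality holds iff all terms c_k z^k can be made to align in phase at a single z on |z|=r.
Part (b). At z = 1 (real, on the circle |z| = r):
  p(1) = (-2)·1^0 + (-4)·1^1 + (4)·1^2 + (-1)·1^3 + (-2)·1^4 = -5.
  |p(1)| = 5.
Check: |p(1)| = 5 ≤ 13 = M_tri(1). ✓ Equality does not hold at z = 1 (the coefficients have mixed signs, so the terms do not all align in phase there).

M_tri(1) = 13; |p(1)| = 5; equality at z=1: no.


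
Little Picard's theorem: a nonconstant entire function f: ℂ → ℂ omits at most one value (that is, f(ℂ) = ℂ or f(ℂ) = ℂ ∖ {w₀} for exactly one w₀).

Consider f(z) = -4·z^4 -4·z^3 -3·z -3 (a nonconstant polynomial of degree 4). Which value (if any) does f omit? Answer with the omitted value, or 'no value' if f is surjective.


Little Picard bounds the complement of f(ℂ) to at most one point.
For every w ∈ ℂ, the equation p(z) − w = 0 is a nonconstant polynomial in z and hence has at least one root by the fundamental theorem of algebra. So p is surjective onto ℂ, omitting no value.

Omitted value: no value.


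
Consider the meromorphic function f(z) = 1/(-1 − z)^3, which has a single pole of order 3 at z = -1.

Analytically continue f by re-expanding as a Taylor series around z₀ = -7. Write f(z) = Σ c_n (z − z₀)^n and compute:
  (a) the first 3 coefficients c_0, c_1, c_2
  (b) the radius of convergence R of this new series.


Let w = z − z₀, so z = z₀ + w.
Then -1 − z = -1 − (z₀ + w) = (-1 − z₀) − w = 6 − w.
f(z) = 1/(6 − w)^3 = (1/(6)^3) · (1 − w/(6))^{−3}.
By the binomial series (1−u)^{−3} = Σ_{n≥0} C(n+2, 2) u^n for |u|<1, with u = w/(6):
  c_n = C(n+2, 2) / (6)^(n+3).
  c_0 = 1/(6)^3 = 1/216.
  c_1 = 3/(6)^4 = 1/432.
  c_2 = 6/(6)^5 = 1/1296.
The series is valid for |w/d| < 1, i.e. |z − z₀| < |d|.
Radius of convergence: R = |-1 − z₀| = |6| = 6 (distance from z₀ to the singularity z = -1).

c_0 = 1/216, c_1 = 1/432, c_2 = 1/1296; R = 6.


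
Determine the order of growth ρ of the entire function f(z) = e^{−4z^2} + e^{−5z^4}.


Each summand is entire of order 2 and 4 respectively (as in the single-exponential case). The order of a sum is at most the max of the orders, so ρ ≤ 4. For the lower bound: on |z|=r choose arg z so that -5z^4 is real positive; then |e^{-5z^4}| = e^{5r^4} while |e^{-4z^2}| ≤ e^{4r^2} = o(e^{5r^4}). So |f| ≥ e^{5r^4}(1 − o(1)) and ρ ≥ 4. Hence ρ = max(2, 4) = 4.
Therefore ρ = 4.

Order ρ = 4.


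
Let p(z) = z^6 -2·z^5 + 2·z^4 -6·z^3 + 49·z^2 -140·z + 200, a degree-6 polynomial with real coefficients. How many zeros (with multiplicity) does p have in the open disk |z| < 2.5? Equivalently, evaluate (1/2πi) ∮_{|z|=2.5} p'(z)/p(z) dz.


The zeros of p are: (1 + 2i), (1 - 2i), (-2 + 2i), (-2 - 2i), (2 + 1i), (2 - 1i).
Their magnitudes are: 2.236, 2.236, 2.828, 2.828, 2.236, 2.236.
Zeros with |z| < R = 2.5: (1 + 2i), (1 - 2i), (2 + 1i), (2 - 1i).
Count = 4.
By the argument principle, (1/2πi) ∮_{|z|=R} p'(z)/p(z) dz equals exactly this count.

Number of zeros inside |z| < 2.5: 4.


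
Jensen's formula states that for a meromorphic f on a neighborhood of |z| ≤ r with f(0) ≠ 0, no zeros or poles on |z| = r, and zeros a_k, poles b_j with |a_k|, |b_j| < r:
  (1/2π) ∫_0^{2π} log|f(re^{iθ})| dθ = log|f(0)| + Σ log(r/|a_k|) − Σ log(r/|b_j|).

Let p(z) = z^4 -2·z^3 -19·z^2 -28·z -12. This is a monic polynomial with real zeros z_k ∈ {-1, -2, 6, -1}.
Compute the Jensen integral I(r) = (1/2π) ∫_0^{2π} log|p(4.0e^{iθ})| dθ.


Zeros: -2, -1, -1, 6; r = 4.0.
Inside |z| < r: -2, -1, -1. Outside (|z| ≥ r): 6.
p(0) = -12, so log|p(0)| = log(12) = 2.4849.
Apply Jensen: I(r) = log|p(0)| + Σ_k log(r/|z_k|), summed over zeros inside |z| < r.
  log(r/|z_k|) for z_k = -1: log(4.0/1) = 1.3863
  log(r/|z_k|) for z_k = -2: log(4.0/2) = 0.6931
  log(r/|z_k|) for z_k = -1: log(4.0/1) = 1.3863
  Outside zeros (6) contribute nothing to the Jensen sum.
Sum over inside zeros: 3.4657.
I(r) = log|p(0)| + (inside sum) = 2.4849 + 3.4657 = 5.9506.
Note: since some zeros are outside |z| ≤ r, the simplified n·log(r) form does NOT apply — only the inside zeros contribute.

I(r) ≈ 5.9506.


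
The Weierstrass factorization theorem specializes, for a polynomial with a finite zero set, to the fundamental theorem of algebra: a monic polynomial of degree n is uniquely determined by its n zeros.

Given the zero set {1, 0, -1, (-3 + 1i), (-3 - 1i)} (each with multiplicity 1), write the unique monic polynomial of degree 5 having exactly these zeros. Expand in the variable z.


The polynomial is p(z) = ∏_{α ∈ S} (z − α), where S = {1, 0, -1, (-3 + 1i), (-3 - 1i)}.
Expanding the product yields: p(z) = z^5 + 6·z^4 + 9·z^3 -6·z^2 -10·z.
Note conjugate pairs combine to real quadratics: (z − (-3+1i))(z − (-3−1i)) = z² + 6z + 10.
The resulting polynomial has degree 5 and real coefficients as required.

p(z) = z^5 + 6·z^4 + 9·z^3 -6·z^2 -10·z.


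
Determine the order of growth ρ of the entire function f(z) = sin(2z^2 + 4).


Write sin(w) = (e^{iw} ± e^{−iw})/(2 or 2i), so |sin(w)| ≤ e^{|w|}. With w = 2z^2 + 4, |w| ≤ 2r^2 + 4 on |z|=r, giving M(r) ≤ e^{2r^2 + 4} and ρ ≤ 2. For the lower bound, choose z on |z|=r with 2z^2 purely imaginary of modulus 2r^2; then |sin(2z^2 + 4)| grows like e^{2r^2}/2, so ρ ≥ 2. Hence ρ = 2.
Therefore ρ = 2.

Order ρ = 2.


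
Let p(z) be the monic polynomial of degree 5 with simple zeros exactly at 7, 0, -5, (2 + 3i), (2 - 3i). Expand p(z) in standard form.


The polynomial is p(z) = ∏_{α ∈ S} (z − α), where S = {7, 0, -5, (2 + 3i), (2 - 3i)}.
Expanding the product yields: p(z) = z^5 -6·z^4 -14·z^3 + 114·z^2 -455·z.
Note conjugate pairs combine to real quadratics: (z − (2+3i))(z − (2−3i)) = z² − 4z + 13.
The resulting polynomial has degree 5 and real coefficients as required.

p(z) = z^5 -6·z^4 -14·z^3 + 114·z^2 -455·z.


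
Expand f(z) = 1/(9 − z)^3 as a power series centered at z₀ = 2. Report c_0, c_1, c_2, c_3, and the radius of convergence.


Let w = z − z₀, so z = z₀ + w.
Then 9 − z = 9 − (z₀ + w) = (9 − z₀) − w = 7 − w.
f(z) = 1/(7 − w)^3 = (1/(7)^3) · (1 − w/(7))^{−3}.
By the binomial series (1−u)^{−3} = Σ_{n≥0} C(n+2, 2) u^n for |u|<1, with u = w/(7):
  c_n = C(n+2, 2) / (7)^(n+3).
  c_0 = 1/(7)^3 = 1/343.
  c_1 = 3/(7)^4 = 3/2401.
  c_2 = 6/(7)^5 = 6/16807.
  c_3 = 10/(7)^6 = 10/117649.
The series is valid for |w/d| < 1, i.e. |z − z₀| < |d|.
Radius of convergence: R = |9 − z₀| = |7| = 7 (distance from z₀ to the singularity z = 9).

c_0 = 1/343, c_1 = 3/2401, c_2 = 6/16807, c_3 = 10/117649; R = 7.


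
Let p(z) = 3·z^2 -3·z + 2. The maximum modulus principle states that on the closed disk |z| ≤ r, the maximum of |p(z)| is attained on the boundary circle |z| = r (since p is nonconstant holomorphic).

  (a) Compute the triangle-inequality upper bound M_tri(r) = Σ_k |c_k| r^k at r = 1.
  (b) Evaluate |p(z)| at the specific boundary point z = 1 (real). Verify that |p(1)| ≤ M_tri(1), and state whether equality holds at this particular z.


Coefficients: c_0 = 2, c_1 = -3, c_2 = 3. Radius r = 1.
Part (a). Triangle bound: M_tri(r) = Σ_k |c_k| r^k
  = |2|·1^0 + |-3|·1^1 + |3|·1^2
  = 2 + 3 + 3 = 8.
This bounds M(r) := max_{|z|=r} |p(z)| from above; equality holds iff all terms c_k z^k can be made to align in phase at a single z on |z|=r.
Part (b). At z = 1 (real, on the circle |z| = r):
  p(1) = (2)·1^0 + (-3)·1^1 + (3)·1^2 = 2.
  |p(1)| = 2.
Check: |p(1)| = 2 ≤ 8 = M_tri(1). ✓ Equality does not hold at z = 1 (the coefficients have mixed signs, so the terms do not all align in phase there).

M_tri(1) = 8; |p(1)| = 2; equality at z=1: no.


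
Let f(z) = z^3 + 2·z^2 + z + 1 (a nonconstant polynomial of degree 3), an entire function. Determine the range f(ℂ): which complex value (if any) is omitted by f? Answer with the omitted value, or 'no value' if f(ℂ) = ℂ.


Little Picard bounds the complement of f(ℂ) to at most one point.
For every w ∈ ℂ, the equation p(z) − w = 0 is a nonconstant polynomial in z and hence has at least one root by the fundamental theorem of algebra. So p is surjective onto ℂ, omitting no value.

Omitted value: no value.


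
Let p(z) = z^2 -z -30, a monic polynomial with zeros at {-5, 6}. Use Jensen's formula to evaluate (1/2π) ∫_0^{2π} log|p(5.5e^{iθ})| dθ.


Zeros: -5, 6; r = 5.5.
Inside |z| < r: -5. Outside (|z| ≥ r): 6.
p(0) = -30, so log|p(0)| = log(30) = 3.4012.
Apply Jensen: I(r) = log|p(0)| + Σ_k log(r/|z_k|), summed over zeros inside |z| < r.
  log(r/|z_k|) for z_k = -5: log(5.5/5) = 0.0953
  Outside zeros (6) contribute nothing to the Jensen sum.
Sum over inside zeros: 0.0953.
I(r) = log|p(0)| + (inside sum) = 3.4012 + 0.0953 = 3.4965.
Note: since some zeros are outside |z| ≤ r, the simplified n·log(r) form does NOT apply — only the inside zeros contribute.

I(r) ≈ 3.4965.


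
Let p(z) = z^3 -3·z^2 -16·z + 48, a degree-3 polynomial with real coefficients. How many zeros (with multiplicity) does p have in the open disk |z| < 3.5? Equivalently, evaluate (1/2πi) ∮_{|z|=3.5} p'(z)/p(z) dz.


The zeros of p are: -4, 4, 3.
Their magnitudes are: 4, 4, 3.
Zeros with |z| < R = 3.5: 3.
Count = 1.
By the argument principle, (1/2πi) ∮_{|z|=R} p'(z)/p(z) dz equals exactly this count.

Number of zeros inside |z| < 3.5: 1.


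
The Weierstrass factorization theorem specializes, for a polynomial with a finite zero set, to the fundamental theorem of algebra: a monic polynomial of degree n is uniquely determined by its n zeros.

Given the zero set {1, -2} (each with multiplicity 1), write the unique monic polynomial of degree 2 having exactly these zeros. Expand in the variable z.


The polynomial is p(z) = ∏_{α ∈ S} (z − α), where S = {1, -2}.
Expanding the product yields: p(z) = z^2 + z -2.
The resulting polynomial has degree 2 and real coefficients as required.

p(z) = z^2 + z -2.


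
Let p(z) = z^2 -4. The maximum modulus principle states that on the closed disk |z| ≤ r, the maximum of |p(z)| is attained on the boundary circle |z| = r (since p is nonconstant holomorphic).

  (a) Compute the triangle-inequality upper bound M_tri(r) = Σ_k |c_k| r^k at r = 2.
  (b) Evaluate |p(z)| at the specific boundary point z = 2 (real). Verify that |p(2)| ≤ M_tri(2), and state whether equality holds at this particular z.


Coefficients: c_0 = -4, c_1 = 0, c_2 = 1. Radius r = 2.
Part (a). Triangle bound: M_tri(r) = Σ_k |c_k| r^k
  = |-4|·2^0 + |0|·2^1 + |1|·2^2
  = 4 + 0 + 4 = 8.
This bounds M(r) := max_{|z|=r} |p(z)| from above; equality holds iff all terms c_k z^k can be made to align in phase at a single z on |z|=r.
Part (b). At z = 2 (real, on the circle |z| = r):
  p(2) = (-4)·2^0 + (0)·2^1 + (1)·2^2 = 0.
  |p(2)| = 0.
Check: |p(2)| = 0 ≤ 8 = M_tri(2). ✓ Equality does not hold at z = 2 (the coefficients have mixed signs, so the terms do not all align in phase there).

M_tri(2) = 8; |p(2)| = 0; equality at z=2: no.


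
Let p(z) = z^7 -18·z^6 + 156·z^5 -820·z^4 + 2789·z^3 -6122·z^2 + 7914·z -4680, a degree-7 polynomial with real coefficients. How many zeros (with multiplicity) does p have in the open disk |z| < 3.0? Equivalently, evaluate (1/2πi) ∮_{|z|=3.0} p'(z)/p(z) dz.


The zeros of p are: (2 + 1i), (2 - 1i), (3 + 3i), (3 - 3i), (2 + 3i), (2 - 3i), 4.
Their magnitudes are: 2.236, 2.236, 4.243, 4.243, 3.606, 3.606, 4.
Zeros with |z| < R = 3.0: (2 + 1i), (2 - 1i).
Count = 2.
By the argument principle, (1/2πi) ∮_{|z|=R} p'(z)/p(z) dz equals exactly this count.

Number of zeros inside |z| < 3.0: 2.


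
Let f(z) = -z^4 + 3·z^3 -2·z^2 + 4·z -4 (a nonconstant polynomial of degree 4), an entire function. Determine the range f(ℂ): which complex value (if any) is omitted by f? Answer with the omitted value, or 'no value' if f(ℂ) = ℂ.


Little Picard bounds the complement of f(ℂ) to at most one point.
For every w ∈ ℂ, the equation p(z) − w = 0 is a nonconstant polynomial in z and hence has at least one root by the fundamental theorem of algebra. So p is surjective onto ℂ, omitting no value.

Omitted value: no value.


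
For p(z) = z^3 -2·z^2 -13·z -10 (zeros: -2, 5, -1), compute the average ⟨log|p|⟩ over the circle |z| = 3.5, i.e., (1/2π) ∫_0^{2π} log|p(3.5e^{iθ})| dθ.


Zeros: -2, -1, 5; r = 3.5.
Inside |z| < r: -2, -1. Outside (|z| ≥ r): 5.
p(0) = -10, so log|p(0)| = log(10) = 2.3026.
Apply Jensen: I(r) = log|p(0)| + Σ_k log(r/|z_k|), summed over zeros inside |z| < r.
  log(r/|z_k|) for z_k = -2: log(3.5/2) = 0.5596
  log(r/|z_k|) for z_k = -1: log(3.5/1) = 1.2528
  Outside zeros (5) contribute nothing to the Jensen sum.
Sum over inside zeros: 1.8124.
I(r) = log|p(0)| + (inside sum) = 2.3026 + 1.8124 = 4.1150.
Note: since some zeros are outside |z| ≤ r, the simplified n·log(r) form does NOT apply — only the inside zeros contribute.

I(r) ≈ 4.1150.


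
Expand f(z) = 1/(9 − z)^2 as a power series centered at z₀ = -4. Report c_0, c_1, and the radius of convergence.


Let w = z − z₀, so z = z₀ + w.
Then 9 − z = 9 − (z₀ + w) = (9 − z₀) − w = 13 − w.
f(z) = 1/(13 − w)^2 = (1/(13)^2) · (1 − w/(13))^{−2}.
By the binomial series (1−u)^{−2} = Σ_{n≥0} C(n+1, 1) u^n for |u|<1, with u = w/(13):
  c_n = C(n+1, 1) / (13)^(n+2).
  c_0 = 1/(13)^2 = 1/169.
  c_1 = 2/(13)^3 = 2/2197.
The series is valid for |w/d| < 1, i.e. |z − z₀| < |d|.
Radius of convergence: R = |9 − z₀| = |13| = 13 (distance from z₀ to the singularity z = 9).

c_0 = 1/169, c_1 = 2/2197; R = 13.


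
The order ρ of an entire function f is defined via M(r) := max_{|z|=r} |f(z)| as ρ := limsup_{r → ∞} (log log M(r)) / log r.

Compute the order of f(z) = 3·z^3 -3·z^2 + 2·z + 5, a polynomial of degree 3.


|f(z)| ≤ Σ|c_k|·r^k = O(r^3) as r → ∞. Polynomial growth is O(e^{r^ε}) for every ε > 0 (since r^3/e^{r^ε} → 0), so ρ ≤ ε for all ε > 0, i.e. ρ = 0. Every nonconstant polynomial has order 0.
Therefore ρ = 0.

Order ρ = 0.


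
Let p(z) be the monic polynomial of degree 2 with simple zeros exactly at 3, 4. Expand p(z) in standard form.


The polynomial is p(z) = ∏_{α ∈ S} (z − α), where S = {3, 4}.
Expanding the product yields: p(z) = z^2 -7·z + 12.
The resulting polynomial has degree 2 and real coefficients as required.

p(z) = z^2 -7·z + 12.


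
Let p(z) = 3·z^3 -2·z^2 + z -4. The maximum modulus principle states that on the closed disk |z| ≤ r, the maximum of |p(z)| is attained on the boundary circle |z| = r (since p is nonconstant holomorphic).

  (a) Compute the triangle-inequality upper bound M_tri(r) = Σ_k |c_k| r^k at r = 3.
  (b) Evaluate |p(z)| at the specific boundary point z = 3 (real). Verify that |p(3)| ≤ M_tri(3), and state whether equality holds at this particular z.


Coefficients: c_0 = -4, c_1 = 1, c_2 = -2, c_3 = 3. Radius r = 3.
Part (a). Triangle bound: M_tri(r) = Σ_k |c_k| r^k
  = |-4|·3^0 + |1|·3^1 + |-2|·3^2 + |3|·3^3
  = 4 + 3 + 18 + 81 = 106.
This bounds M(r) := max_{|z|=r} |p(z)| from above; equality holds iff all terms c_k z^k can be made to align in phase at a single z on |z|=r.
Part (b). At z = 3 (real, on the circle |z| = r):
  p(3) = (-4)·3^0 + (1)·3^1 + (-2)·3^2 + (3)·3^3 = 62.
  |p(3)| = 62.
Check: |p(3)| = 62 ≤ 106 = M_tri(3). ✓ Equality does not hold at z = 3 (the coefficients have mixed signs, so the terms do not all align in phase there).

M_tri(3) = 106; |p(3)| = 62; equality at z=3: no.


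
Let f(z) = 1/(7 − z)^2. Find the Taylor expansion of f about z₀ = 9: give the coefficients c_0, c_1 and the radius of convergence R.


Let w = z − z₀, so z = z₀ + w.
Then 7 − z = 7 − (z₀ + w) = (7 − z₀) − w = -2 − w.
f(z) = 1/(-2 − w)^2 = (1/(-2)^2) · (1 − w/(-2))^{−2}.
By the binomial series (1−u)^{−2} = Σ_{n≥0} C(n+1, 1) u^n for |u|<1, with u = w/(-2):
  c_n = C(n+1, 1) / (-2)^(n+2).
  c_0 = 1/(-2)^2 = 1/4.
  c_1 = 2/(-2)^3 = -1/4.
The series is valid for |w/d| < 1, i.e. |z − z₀| < |d|.
Radius of convergence: R = |7 − z₀| = |-2| = 2 (distance from z₀ to the singularity z = 7).

c_0 = 1/4, c_1 = -1/4; R = 2.


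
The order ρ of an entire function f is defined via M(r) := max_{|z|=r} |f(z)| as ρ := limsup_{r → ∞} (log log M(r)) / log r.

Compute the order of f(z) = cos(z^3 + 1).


Write cos(w) = (e^{iw} ± e^{−iw})/(2 or 2i), so |cos(w)| ≤ e^{|w|}. With w = z^3 + 1, |w| ≤ 1r^3 + 1 on |z|=r, giving M(r) ≤ e^{1r^3 + 1} and ρ ≤ 3. For the lower bound, choose z on |z|=r with 1z^3 purely imaginary of modulus 1r^3; then |cos(z^3 + 1)| grows like e^{1r^3}/2, so ρ ≥ 3. Hence ρ = 3.
Therefore ρ = 3.

Order ρ = 3.


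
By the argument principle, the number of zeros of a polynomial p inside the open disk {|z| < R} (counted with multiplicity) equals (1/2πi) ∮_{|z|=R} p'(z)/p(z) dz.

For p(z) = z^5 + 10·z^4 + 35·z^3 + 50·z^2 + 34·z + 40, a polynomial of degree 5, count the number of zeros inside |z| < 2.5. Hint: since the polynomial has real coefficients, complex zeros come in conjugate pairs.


The zeros of p are: (0 + 1i), (0 - 1i), -4, (-3 + 1i), (-3 - 1i).
Their magnitudes are: 1, 1, 4, 3.162, 3.162.
Zeros with |z| < R = 2.5: (0 + 1i), (0 - 1i).
Count = 2.
By the argument principle, (1/2πi) ∮_{|z|=R} p'(z)/p(z) dz equals exactly this count.

Number of zeros inside |z| < 2.5: 2.


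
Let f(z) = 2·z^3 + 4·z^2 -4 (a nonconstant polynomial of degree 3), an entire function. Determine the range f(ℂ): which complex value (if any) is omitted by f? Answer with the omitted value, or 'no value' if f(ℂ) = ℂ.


Little Picard bounds the complement of f(ℂ) to at most one point.
For every w ∈ ℂ, the equation p(z) − w = 0 is a nonconstant polynomial in z and hence has at least one root by the fundamental theorem of algebra. So p is surjective onto ℂ, omitting no value.

Omitted value: no value.


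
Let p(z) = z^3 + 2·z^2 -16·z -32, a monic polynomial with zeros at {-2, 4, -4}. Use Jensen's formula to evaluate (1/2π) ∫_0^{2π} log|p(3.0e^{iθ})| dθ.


Zeros: -4, -2, 4; r = 3.0.
Inside |z| < r: -2. Outside (|z| ≥ r): -4, 4.
p(0) = -32, so log|p(0)| = log(32) = 3.4657.
Apply Jensen: I(r) = log|p(0)| + Σ_k log(r/|z_k|), summed over zeros inside |z| < r.
  log(r/|z_k|) for z_k = -2: log(3.0/2) = 0.4055
  Outside zeros (-4, 4) contribute nothing to the Jensen sum.
Sum over inside zeros: 0.4055.
I(r) = log|p(0)| + (inside sum) = 3.4657 + 0.4055 = 3.8712.
Note: since some zeros are outside |z| ≤ r, the simplified n·log(r) form does NOT apply — only the inside zeros contribute.

I(r) ≈ 3.8712.


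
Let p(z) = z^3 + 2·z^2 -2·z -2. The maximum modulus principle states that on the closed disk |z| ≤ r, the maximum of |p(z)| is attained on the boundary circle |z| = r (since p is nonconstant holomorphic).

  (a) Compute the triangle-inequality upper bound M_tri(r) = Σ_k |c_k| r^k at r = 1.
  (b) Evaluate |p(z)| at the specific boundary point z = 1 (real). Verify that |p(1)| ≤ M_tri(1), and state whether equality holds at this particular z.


Coefficients: c_0 = -2, c_1 = -2, c_2 = 2, c_3 = 1. Radius r = 1.
Part (a). Triangle bound: M_tri(r) = Σ_k |c_k| r^k
  = |-2|·1^0 + |-2|·1^1 + |2|·1^2 + |1|·1^3
  = 2 + 2 + 2 + 1 = 7.
This bounds M(r) := max_{|z|=r} |p(z)| from above; equality holds iff all terms c_k z^k can be made to align in phase at a single z on |z|=r.
Part (b). At z = 1 (real, on the circle |z| = r):
  p(1) = (-2)·1^0 + (-2)·1^1 + (2)·1^2 + (1)·1^3 = -1.
  |p(1)| = 1.
Check: |p(1)| = 1 ≤ 7 = M_tri(1). ✓ Equality does not hold at z = 1 (the coefficients have mixed signs, so the terms do not all align in phase there).

M_tri(1) = 7; |p(1)| = 1; equality at z=1: no.


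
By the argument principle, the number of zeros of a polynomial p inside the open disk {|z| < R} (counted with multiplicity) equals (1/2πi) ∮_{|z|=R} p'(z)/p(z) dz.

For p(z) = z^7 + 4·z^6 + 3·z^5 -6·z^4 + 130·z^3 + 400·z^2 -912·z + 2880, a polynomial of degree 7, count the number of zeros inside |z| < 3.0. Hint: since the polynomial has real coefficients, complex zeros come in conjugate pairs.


The zeros of p are: (-3 + 3i), (-3 - 3i), -4, (2 + 2i), (2 - 2i), (1 + 2i), (1 - 2i).
Their magnitudes are: 4.243, 4.243, 4, 2.828, 2.828, 2.236, 2.236.
Zeros with |z| < R = 3.0: (2 + 2i), (2 - 2i), (1 + 2i), (1 - 2i).
Count = 4.
By the argument principle, (1/2πi) ∮_{|z|=R} p'(z)/p(z) dz equals exactly this count.

Number of zeros inside |z| < 3.0: 4.


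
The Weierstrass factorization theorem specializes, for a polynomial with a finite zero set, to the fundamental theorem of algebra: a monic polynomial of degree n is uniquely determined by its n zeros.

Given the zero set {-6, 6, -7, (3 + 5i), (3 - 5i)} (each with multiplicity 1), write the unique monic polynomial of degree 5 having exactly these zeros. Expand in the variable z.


The polynomial is p(z) = ∏_{α ∈ S} (z − α), where S = {-6, 6, -7, (3 + 5i), (3 - 5i)}.
Expanding the product yields: p(z) = z^5 + z^4 -44·z^3 + 202·z^2 + 288·z -8568.
Note conjugate pairs combine to real quadratics: (z − (3+5i))(z − (3−5i)) = z² − 6z + 34.
The resulting polynomial has degree 5 and real coefficients as required.

p(z) = z^5 + z^4 -44·z^3 + 202·z^2 + 288·z -8568.


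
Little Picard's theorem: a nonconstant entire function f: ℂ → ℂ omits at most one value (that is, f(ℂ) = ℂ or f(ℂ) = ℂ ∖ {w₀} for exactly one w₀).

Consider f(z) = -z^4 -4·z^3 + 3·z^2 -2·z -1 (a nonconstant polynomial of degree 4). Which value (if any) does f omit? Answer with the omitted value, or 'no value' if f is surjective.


Little Picard bounds the complement of f(ℂ) to at most one point.
For every w ∈ ℂ, the equation p(z) − w = 0 is a nonconstant polynomial in z and hence has at least one root by the fundamental theorem of algebra. So p is surjective onto ℂ, omitting no value.

Omitted value: no value.


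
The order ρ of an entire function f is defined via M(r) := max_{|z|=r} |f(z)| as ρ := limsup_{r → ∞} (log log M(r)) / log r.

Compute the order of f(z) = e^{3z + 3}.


|e^{3z + 3}| = e^{Re(3·z) + 3} ≤ e^{3|z|^1 + 3} = e^{3r^1 + 3} on |z| = r, so ρ ≤ 1. Choosing z on |z|=r so that 3·z is real positive (always possible by picking arg z appropriately) gives |f(z)| = e^{3r^1 + 3}, matching the bound. The additive constant 3 does not affect log log M(r) ~ 1·log r. Hence ρ = 1.
Therefore ρ = 1.

Order ρ = 1.


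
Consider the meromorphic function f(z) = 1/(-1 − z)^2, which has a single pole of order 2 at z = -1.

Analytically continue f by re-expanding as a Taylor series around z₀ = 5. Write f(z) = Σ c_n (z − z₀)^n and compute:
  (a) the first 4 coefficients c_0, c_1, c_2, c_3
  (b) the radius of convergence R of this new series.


Let w = z − z₀, so z = z₀ + w.
Then -1 − z = -1 − (z₀ + w) = (-1 − z₀) − w = -6 − w.
f(z) = 1/(-6 − w)^2 = (1/(-6)^2) · (1 − w/(-6))^{−2}.
By the binomial series (1−u)^{−2} = Σ_{n≥0} C(n+1, 1) u^n for |u|<1, with u = w/(-6):
  c_n = C(n+1, 1) / (-6)^(n+2).
  c_0 = 1/(-6)^2 = 1/36.
  c_1 = 2/(-6)^3 = -1/108.
  c_2 = 3/(-6)^4 = 1/432.
  c_3 = 4/(-6)^5 = -1/1944.
The series is valid for |w/d| < 1, i.e. |z − z₀| < |d|.
Radius of convergence: R = |-1 − z₀| = |-6| = 6 (distance from z₀ to the singularity z = -1).

c_0 = 1/36, c_1 = -1/108, c_2 = 1/432, c_3 = -1/1944; R = 6.
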